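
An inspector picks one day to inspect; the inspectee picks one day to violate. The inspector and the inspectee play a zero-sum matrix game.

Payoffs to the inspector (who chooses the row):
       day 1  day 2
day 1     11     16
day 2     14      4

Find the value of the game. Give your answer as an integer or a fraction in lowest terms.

Row minima are 11 and 4, so the inspector's maximin is 11; column maxima are 14 and 16, so the inspectee's minimax is 14. These differ, so the equilibrium is in mixed strategies.
Let the inspector play day 1 with probability p. The inspectee is indifferent when 11p + 14(1−p) = 16p + 4(1−p), giving p = 2/3.
Let the inspectee play day 1 with probability q. The inspector is indifferent when 11q + 16(1−q) = 14q + 4(1−q), giving q = 4/5.
The value is 11·(4/5) + (16)·(1/5) = 12.

12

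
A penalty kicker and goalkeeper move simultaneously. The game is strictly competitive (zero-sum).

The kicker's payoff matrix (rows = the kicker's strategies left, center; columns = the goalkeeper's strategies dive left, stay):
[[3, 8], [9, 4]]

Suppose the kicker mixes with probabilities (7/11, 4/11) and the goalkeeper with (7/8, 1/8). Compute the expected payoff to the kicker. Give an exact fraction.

Against (7/8, 1/8), each row's expected payoff is left: 29/8; center: 67/8.
Taking the (7/11, 4/11)-weighted average: (7/11)·(29/8) + (4/11)·(67/8) = 471/88.

471/88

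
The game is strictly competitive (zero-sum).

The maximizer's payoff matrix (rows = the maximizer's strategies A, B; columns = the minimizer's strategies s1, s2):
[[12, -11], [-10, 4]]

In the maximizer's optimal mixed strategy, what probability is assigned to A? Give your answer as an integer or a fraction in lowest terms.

Row minima are -11 and -10, so the maximizer's maximin is -10; column maxima are 12 and 4, so the minimizer's minimax is 4. These differ, so the equilibrium is in mixed strategies.
Let the maximizer play A with probability p. The minimizer is indifferent when 12p − 10(1−p) = −11p + 4(1−p), giving p = 14/37.

14/37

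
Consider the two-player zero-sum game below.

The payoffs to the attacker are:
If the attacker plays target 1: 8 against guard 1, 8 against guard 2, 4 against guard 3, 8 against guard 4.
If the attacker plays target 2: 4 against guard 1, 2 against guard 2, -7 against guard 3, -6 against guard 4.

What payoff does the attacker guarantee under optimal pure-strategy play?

4

Row minima: 4, -7 → the attacker's maximin is 4.
Column maxima: 8, 8, 4, 8 → the defender's minimax is 4.
They coincide at (target 1, guard 3), so the value is 4.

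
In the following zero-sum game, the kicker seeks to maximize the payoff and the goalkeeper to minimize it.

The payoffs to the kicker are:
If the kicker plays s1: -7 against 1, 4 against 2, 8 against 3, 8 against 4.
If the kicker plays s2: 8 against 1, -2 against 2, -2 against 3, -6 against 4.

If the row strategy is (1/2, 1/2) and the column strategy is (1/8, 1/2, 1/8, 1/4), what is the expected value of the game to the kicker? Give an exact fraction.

19/16

Against (1/8, 1/2, 1/8, 1/4), each row's expected payoff is s1: 33/8; s2: -7/4.
Taking the (1/2, 1/2)-weighted average: (1/2)·(33/8) + (1/2)·(-7/4) = 19/16.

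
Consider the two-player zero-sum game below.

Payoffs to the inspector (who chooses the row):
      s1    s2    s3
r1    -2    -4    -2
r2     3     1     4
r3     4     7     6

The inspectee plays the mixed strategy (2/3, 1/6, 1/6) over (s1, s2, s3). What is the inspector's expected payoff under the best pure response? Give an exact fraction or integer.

29/6

r1: (-2)·(2/3) + (-4)·(1/6) + (-2)·(1/6) = -7/3.
r2: (3)·(2/3) + (1)·(1/6) + (4)·(1/6) = 17/6.
r3: (4)·(2/3) + (7)·(1/6) + (6)·(1/6) = 29/6.
The best pure response is r3 with expected payoff 29/6.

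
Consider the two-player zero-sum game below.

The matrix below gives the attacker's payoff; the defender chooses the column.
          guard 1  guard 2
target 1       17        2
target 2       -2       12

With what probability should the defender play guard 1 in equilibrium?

10/29

Row minima are 2 and -2, so the attacker's maximin is 2; column maxima are 17 and 12, so the defender's minimax is 12. These differ, so the equilibrium is in mixed strategies.
Let the defender play guard 1 with probability q. The attacker is indifferent when 17q + 2(1−q) = −2q + 12(1−q), giving q = 10/29.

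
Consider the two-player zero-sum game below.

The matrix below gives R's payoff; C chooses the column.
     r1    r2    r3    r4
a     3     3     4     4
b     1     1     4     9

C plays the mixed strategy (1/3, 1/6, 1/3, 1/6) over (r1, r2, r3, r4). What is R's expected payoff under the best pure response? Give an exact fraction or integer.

a: (3)·(1/3) + (3)·(1/6) + (4)·(1/3) + (4)·(1/6) = 7/2.
b: (1)·(1/3) + (1)·(1/6) + (4)·(1/3) + (9)·(1/6) = 10/3.
The best pure response is a with expected payoff 7/2.

7/2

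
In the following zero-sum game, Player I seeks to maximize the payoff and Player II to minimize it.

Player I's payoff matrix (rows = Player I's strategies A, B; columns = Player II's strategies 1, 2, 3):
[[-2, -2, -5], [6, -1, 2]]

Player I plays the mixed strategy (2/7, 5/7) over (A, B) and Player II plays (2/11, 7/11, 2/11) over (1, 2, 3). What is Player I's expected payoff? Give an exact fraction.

Against (2/11, 7/11, 2/11), each row's expected payoff is A: -28/11; B: 9/11.
Taking the (2/7, 5/7)-weighted average: (2/7)·(-28/11) + (5/7)·(9/11) = -1/7.

-1/7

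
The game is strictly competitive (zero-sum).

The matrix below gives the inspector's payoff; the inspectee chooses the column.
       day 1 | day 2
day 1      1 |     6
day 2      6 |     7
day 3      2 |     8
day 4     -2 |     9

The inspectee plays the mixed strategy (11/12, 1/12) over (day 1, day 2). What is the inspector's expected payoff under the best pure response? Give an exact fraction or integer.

day 1: (1)·(11/12) + (6)·(1/12) = 17/12.
day 2: (6)·(11/12) + (7)·(1/12) = 73/12.
day 3: (2)·(11/12) + (8)·(1/12) = 5/2.
day 4: (-2)·(11/12) + (9)·(1/12) = -13/12.
The best pure response is day 2 with expected payoff 73/12.

73/12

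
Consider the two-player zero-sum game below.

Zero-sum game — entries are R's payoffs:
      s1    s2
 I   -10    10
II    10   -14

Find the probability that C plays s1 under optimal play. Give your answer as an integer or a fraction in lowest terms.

Row minima are -10 and -14, so R's maximin is -10; column maxima are 10 and 10, so C's minimax is 10. These differ, so the equilibrium is in mixed strategies.
Let C play s1 with probability q. R is indifferent when −10q + 10(1−q) = 10q − 14(1−q), giving q = 6/11.

6/11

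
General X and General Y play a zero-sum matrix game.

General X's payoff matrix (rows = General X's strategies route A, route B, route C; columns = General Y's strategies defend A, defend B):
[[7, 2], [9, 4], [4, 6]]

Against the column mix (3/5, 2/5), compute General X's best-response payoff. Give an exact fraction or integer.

7

route A: (7)·(3/5) + (2)·(2/5) = 5.
route B: (9)·(3/5) + (4)·(2/5) = 7.
route C: (4)·(3/5) + (6)·(2/5) = 24/5.
The best pure response is route B with expected payoff 7.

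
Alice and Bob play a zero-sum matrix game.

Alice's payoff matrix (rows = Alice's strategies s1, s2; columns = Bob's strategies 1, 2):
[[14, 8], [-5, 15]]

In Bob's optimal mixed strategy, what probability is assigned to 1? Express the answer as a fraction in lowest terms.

7/26

Row minima are 8 and -5, so Alice's maximin is 8; column maxima are 14 and 15, so Bob's minimax is 14. These differ, so the equilibrium is in mixed strategies.
Let Bob play 1 with probability q. Alice is indifferent when 14q + 8(1−q) = −5q + 15(1−q), giving q = 7/26.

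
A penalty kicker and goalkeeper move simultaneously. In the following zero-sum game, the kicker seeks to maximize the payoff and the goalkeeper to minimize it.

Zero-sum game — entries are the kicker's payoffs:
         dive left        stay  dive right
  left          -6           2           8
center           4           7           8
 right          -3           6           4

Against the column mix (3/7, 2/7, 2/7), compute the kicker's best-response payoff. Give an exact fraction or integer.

left: (-6)·(3/7) + (2)·(2/7) + (8)·(2/7) = 2/7.
center: (4)·(3/7) + (7)·(2/7) + (8)·(2/7) = 6.
right: (-3)·(3/7) + (6)·(2/7) + (4)·(2/7) = 11/7.
The best pure response is center with expected payoff 6.

6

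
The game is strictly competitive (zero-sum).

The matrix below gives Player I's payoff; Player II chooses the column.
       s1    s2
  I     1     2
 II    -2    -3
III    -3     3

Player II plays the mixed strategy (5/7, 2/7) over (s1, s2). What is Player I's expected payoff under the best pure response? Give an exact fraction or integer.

9/7

I: (1)·(5/7) + (2)·(2/7) = 9/7.
II: (-2)·(5/7) + (-3)·(2/7) = -16/7.
III: (-3)·(5/7) + (3)·(2/7) = -9/7.
The best pure response is I with expected payoff 9/7.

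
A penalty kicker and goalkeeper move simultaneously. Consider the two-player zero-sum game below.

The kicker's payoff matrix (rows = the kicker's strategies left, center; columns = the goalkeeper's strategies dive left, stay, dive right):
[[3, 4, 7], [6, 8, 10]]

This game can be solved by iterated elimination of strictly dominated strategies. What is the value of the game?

6

Column stay is strictly dominated by dive left for the goalkeeper (3<4, 6<8); eliminate stay.
Column dive right is strictly dominated by dive left for the goalkeeper (3<7, 6<10); eliminate dive right.
Row left is strictly dominated by row center (6>3); eliminate left.
Only (center, dive left) remains, with payoff 6.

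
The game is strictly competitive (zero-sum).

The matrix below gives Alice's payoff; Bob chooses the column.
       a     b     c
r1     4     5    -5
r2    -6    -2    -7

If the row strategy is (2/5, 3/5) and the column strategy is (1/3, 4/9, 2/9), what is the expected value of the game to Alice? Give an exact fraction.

-76/45

Against (1/3, 4/9, 2/9), each row's expected payoff is r1: 22/9; r2: -40/9.
Taking the (2/5, 3/5)-weighted average: (2/5)·(22/9) + (3/5)·(-40/9) = -76/45.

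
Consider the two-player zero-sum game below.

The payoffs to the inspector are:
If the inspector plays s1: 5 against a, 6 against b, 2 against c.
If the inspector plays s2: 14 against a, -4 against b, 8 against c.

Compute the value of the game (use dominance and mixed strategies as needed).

Column a is strictly dominated by c for the inspectee (it gives the inspector more in every row).
The remaining 2×2 game on (s1, s2) × (b, c) has no saddle point. Let the inspector play s1 with probability p; indifference gives 6p − 4(1−p) = 2p + 8(1−p), so p = 3/4.
Similarly the inspectee's optimal q on b is 3/8, and the value is 6·(3/8) + (2)·(5/8) = 7/2.

7/2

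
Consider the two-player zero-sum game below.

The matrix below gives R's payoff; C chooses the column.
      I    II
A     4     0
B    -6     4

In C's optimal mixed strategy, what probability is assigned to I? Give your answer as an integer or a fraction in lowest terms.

2/7

Row minima are 0 and -6, so R's maximin is 0; column maxima are 4 and 4, so C's minimax is 4. These differ, so the equilibrium is in mixed strategies.
Let C play I with probability q. R is indifferent when 4q = −6q + 4(1−q), giving q = 2/7.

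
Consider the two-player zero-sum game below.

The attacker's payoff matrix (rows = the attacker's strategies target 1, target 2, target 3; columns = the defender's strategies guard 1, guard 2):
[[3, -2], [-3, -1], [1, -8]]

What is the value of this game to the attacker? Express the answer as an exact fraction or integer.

Row target 3 is strictly dominated by row target 1, so the attacker never plays it.
The remaining 2×2 game on (target 1, target 2) × (guard 1, guard 2) has no saddle point. Let the attacker play target 1 with probability p; indifference gives 3p − 3(1−p) = −2p − (1−p), so p = 2/7.
Similarly the defender's optimal q on guard 1 is 1/7, and the value is 3·(1/7) + (-2)·(6/7) = -9/7.

-9/7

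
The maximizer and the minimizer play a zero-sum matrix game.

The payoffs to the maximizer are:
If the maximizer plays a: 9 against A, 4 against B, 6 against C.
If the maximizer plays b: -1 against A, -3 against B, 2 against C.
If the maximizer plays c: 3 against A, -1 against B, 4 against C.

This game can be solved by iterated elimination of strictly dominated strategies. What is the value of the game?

4

Row c is strictly dominated by row a (9>3, 4>-1, 6>4); eliminate c.
Column A is strictly dominated by B for the minimizer (4<9, -3<-1); eliminate A.
Row b is strictly dominated by row a (4>-3, 6>2); eliminate b.
Column C is strictly dominated by B for the minimizer (4<6); eliminate C.
Only (a, B) remains, with payoff 4.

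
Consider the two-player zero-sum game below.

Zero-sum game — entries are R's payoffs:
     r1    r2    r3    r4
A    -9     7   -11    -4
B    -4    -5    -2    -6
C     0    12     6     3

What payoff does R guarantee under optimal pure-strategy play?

Row minima: -11, -6, 0 → R's maximin is 0.
Column maxima: 0, 12, 6, 3 → C's minimax is 0.
They coincide at (C, r1), so the value is 0.

0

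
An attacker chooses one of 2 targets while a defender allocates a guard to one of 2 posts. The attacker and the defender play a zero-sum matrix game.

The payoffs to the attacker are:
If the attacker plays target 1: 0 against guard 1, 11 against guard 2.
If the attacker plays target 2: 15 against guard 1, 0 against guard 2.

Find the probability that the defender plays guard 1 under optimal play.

Row minima are 0 and 0, so the attacker's maximin is 0; column maxima are 15 and 11, so the defender's minimax is 11. These differ, so the equilibrium is in mixed strategies.
Let the defender play guard 1 with probability q. The attacker is indifferent when 11(1−q) = 15q, giving q = 11/26.

11/26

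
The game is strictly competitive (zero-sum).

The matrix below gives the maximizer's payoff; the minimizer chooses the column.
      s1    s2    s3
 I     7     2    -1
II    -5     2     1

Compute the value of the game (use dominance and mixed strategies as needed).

Column s2 is strictly dominated by s3 for the minimizer (it gives the maximizer more in every row).
The remaining 2×2 game on (I, II) × (s1, s3) has no saddle point. Let the maximizer play I with probability p; indifference gives 7p − 5(1−p) = −p + (1−p), so p = 3/7.
Similarly the minimizer's optimal q on s1 is 1/7, and the value is 7·(1/7) + (-1)·(6/7) = 1/7.

1/7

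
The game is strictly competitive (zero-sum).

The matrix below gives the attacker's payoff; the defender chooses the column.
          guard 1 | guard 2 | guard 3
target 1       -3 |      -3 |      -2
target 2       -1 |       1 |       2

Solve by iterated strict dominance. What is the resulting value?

-1

Row target 1 is strictly dominated by row target 2 (-1>-3, 1>-3, 2>-2); eliminate target 1.
Column guard 3 is strictly dominated by guard 1 for the defender (-1<2); eliminate guard 3.
Column guard 2 is strictly dominated by guard 1 for the defender (-1<1); eliminate guard 2.
Only (target 2, guard 1) remains, with payoff -1.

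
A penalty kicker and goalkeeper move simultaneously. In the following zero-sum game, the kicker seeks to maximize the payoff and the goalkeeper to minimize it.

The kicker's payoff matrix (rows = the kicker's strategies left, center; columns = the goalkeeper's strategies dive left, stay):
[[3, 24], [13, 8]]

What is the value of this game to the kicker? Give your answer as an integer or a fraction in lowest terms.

144/13

Row minima are 3 and 8, so the kicker's maximin is 8; column maxima are 13 and 24, so the goalkeeper's minimax is 13. These differ, so the equilibrium is in mixed strategies.
Let the kicker play left with probability p. The goalkeeper is indifferent when 3p + 13(1−p) = 24p + 8(1−p), giving p = 5/26.
Let the goalkeeper play dive left with probability q. The kicker is indifferent when 3q + 24(1−q) = 13q + 8(1−q), giving q = 8/13.
The value is 3·(8/13) + (24)·(5/13) = 144/13.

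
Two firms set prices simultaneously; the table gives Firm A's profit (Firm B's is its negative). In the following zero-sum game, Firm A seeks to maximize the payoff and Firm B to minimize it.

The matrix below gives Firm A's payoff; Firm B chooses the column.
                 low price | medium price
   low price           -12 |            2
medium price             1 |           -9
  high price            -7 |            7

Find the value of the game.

-7/3

Row low price is strictly dominated by row high price, so Firm A never plays it.
The remaining 2×2 game on (medium price, high price) × (low price, medium price) has no saddle point. Let Firm A play medium price with probability p; indifference gives p − 7(1−p) = −9p + 7(1−p), so p = 7/12.
Similarly Firm B's optimal q on low price is 2/3, and the value is 1·(2/3) + (-9)·(1/3) = -7/3.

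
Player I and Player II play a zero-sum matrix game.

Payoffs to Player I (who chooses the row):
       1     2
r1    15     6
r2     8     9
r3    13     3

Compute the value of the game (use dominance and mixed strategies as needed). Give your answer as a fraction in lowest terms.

87/10

Row r3 is strictly dominated by row r1, so Player I never plays it.
The remaining 2×2 game on (r1, r2) × (1, 2) has no saddle point. Let Player I play r1 with probability p; indifference gives 15p + 8(1−p) = 6p + 9(1−p), so p = 1/10.
Similarly Player II's optimal q on 1 is 3/10, and the value is 15·(3/10) + (6)·(7/10) = 87/10.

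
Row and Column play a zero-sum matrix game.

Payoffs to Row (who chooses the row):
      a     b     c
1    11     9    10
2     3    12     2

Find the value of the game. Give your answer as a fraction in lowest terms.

102/11

Column a is strictly dominated by c for Column (it gives Row more in every row).
The remaining 2×2 game on (1, 2) × (b, c) has no saddle point. Let Row play 1 with probability p; indifference gives 9p + 12(1−p) = 10p + 2(1−p), so p = 10/11.
Similarly Column's optimal q on b is 8/11, and the value is 9·(8/11) + (10)·(3/11) = 102/11.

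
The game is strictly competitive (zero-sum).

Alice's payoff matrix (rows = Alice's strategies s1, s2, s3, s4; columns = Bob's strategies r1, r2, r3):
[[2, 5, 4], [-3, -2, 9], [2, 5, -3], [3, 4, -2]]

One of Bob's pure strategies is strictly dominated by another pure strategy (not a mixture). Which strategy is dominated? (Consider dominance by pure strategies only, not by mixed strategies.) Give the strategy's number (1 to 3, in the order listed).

Bob prefers columns that give Alice less. Compare r2 with r1: 2 < 5, -3 < -2, 2 < 5, 3 < 4.
So r1 strictly dominates r2 for Bob; r2 is strictly dominated.

2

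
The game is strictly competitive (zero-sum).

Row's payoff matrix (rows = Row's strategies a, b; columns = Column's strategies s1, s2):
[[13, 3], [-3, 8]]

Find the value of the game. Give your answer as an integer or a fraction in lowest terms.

113/21

Row minima are 3 and -3, so Row's maximin is 3; column maxima are 13 and 8, so Column's minimax is 8. These differ, so the equilibrium is in mixed strategies.
Let Row play a with probability p. Column is indifferent when 13p − 3(1−p) = 3p + 8(1−p), giving p = 11/21.
Let Column play s1 with probability q. Row is indifferent when 13q + 3(1−q) = −3q + 8(1−q), giving q = 5/21.
The value is 13·(5/21) + (3)·(16/21) = 113/21.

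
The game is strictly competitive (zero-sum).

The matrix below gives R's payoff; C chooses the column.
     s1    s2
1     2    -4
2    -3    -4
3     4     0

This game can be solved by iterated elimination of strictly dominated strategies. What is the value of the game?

0

Column s1 is strictly dominated by s2 for C (-4<2, -4<-3, 0<4); eliminate s1.
Row 2 is strictly dominated by row 3 (0>-4); eliminate 2.
Row 1 is strictly dominated by row 3 (0>-4); eliminate 1.
Only (3, s2) remains, with payoff 0.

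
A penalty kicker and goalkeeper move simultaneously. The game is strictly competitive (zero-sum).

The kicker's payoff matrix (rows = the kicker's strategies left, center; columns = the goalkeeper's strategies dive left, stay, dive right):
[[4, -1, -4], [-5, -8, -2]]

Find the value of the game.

Column dive left is strictly dominated by stay for the goalkeeper (it gives the kicker more in every row).
The remaining 2×2 game on (left, center) × (stay, dive right) has no saddle point. Let the kicker play left with probability p; indifference gives −p − 8(1−p) = −4p − 2(1−p), so p = 2/3.
Similarly the goalkeeper's optimal q on stay is 2/9, and the value is -1·(2/9) + (-4)·(7/9) = -10/3.

-10/3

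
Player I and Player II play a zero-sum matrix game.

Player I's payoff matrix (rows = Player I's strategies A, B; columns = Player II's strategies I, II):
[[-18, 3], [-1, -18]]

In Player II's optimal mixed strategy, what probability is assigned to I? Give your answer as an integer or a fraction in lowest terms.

21/38

Row minima are -18 and -18, so Player I's maximin is -18; column maxima are -1 and 3, so Player II's minimax is -1. These differ, so the equilibrium is in mixed strategies.
Let Player II play I with probability q. Player I is indifferent when −18q + 3(1−q) = −q − 18(1−q), giving q = 21/38.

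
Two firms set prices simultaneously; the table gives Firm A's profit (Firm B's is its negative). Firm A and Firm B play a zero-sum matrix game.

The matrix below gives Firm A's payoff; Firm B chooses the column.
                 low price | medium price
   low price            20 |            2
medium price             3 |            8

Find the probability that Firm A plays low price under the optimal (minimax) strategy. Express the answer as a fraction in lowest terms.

Row minima are 2 and 3, so Firm A's maximin is 3; column maxima are 20 and 8, so Firm B's minimax is 8. These differ, so the equilibrium is in mixed strategies.
Let Firm A play low price with probability p. Firm B is indifferent when 20p + 3(1−p) = 2p + 8(1−p), giving p = 5/23.

5/23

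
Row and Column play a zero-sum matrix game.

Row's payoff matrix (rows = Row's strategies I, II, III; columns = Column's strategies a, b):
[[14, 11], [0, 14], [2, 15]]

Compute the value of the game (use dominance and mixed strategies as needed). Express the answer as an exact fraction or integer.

47/4

Row II is strictly dominated by row III, so Row never plays it.
The remaining 2×2 game on (I, III) × (a, b) has no saddle point. Let Row play I with probability p; indifference gives 14p + 2(1−p) = 11p + 15(1−p), so p = 13/16.
Similarly Column's optimal q on a is 1/4, and the value is 14·(1/4) + (11)·(3/4) = 47/4.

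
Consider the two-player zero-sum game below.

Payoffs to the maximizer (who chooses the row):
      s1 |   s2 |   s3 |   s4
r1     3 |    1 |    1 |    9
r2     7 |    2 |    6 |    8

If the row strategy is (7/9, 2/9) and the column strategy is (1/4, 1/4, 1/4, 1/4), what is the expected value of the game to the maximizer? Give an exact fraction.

Against (1/4, 1/4, 1/4, 1/4), each row's expected payoff is r1: 7/2; r2: 23/4.
Taking the (7/9, 2/9)-weighted average: (7/9)·(7/2) + (2/9)·(23/4) = 4.

4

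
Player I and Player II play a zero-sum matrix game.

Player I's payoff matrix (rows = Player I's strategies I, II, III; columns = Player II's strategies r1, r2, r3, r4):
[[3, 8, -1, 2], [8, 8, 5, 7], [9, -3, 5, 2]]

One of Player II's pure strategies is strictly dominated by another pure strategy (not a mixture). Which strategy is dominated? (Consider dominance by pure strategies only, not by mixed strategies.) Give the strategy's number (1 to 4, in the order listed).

Player II prefers columns that give Player I less. Compare r1 with r3: -1 < 3, 5 < 8, 5 < 9.
So r3 strictly dominates r1 for Player II; r1 is strictly dominated.

1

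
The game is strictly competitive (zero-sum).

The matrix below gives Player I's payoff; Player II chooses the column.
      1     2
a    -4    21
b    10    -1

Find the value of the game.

103/18

Row minima are -4 and -1, so Player I's maximin is -1; column maxima are 10 and 21, so Player II's minimax is 10. These differ, so the equilibrium is in mixed strategies.
Let Player I play a with probability p. Player II is indifferent when −4p + 10(1−p) = 21p − (1−p), giving p = 11/36.
Let Player II play 1 with probability q. Player I is indifferent when −4q + 21(1−q) = 10q − (1−q), giving q = 11/18.
The value is -4·(11/18) + (21)·(7/18) = 103/18.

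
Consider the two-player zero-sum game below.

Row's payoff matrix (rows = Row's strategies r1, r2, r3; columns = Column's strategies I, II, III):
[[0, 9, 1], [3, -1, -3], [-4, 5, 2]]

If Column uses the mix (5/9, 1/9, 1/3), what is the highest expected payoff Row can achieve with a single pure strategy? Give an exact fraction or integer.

r1: (0)·(5/9) + (9)·(1/9) + (1)·(1/3) = 4/3.
r2: (3)·(5/9) + (-1)·(1/9) + (-3)·(1/3) = 5/9.
r3: (-4)·(5/9) + (5)·(1/9) + (2)·(1/3) = -1.
The best pure response is r1 with expected payoff 4/3.

4/3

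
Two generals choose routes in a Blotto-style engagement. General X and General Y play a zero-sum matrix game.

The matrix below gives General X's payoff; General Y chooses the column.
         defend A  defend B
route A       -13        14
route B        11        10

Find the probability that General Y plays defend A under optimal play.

Row minima are -13 and 10, so General X's maximin is 10; column maxima are 11 and 14, so General Y's minimax is 11. These differ, so the equilibrium is in mixed strategies.
Let General Y play defend A with probability q. General X is indifferent when −13q + 14(1−q) = 11q + 10(1−q), giving q = 1/7.

1/7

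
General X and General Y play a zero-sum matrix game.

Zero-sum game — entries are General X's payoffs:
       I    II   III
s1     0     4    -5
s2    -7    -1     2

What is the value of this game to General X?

-5/2

Column II is strictly dominated by I for General Y (it gives General X more in every row).
The remaining 2×2 game on (s1, s2) × (I, III) has no saddle point. Let General X play s1 with probability p; indifference gives −7(1−p) = −5p + 2(1−p), so p = 9/14.
Similarly General Y's optimal q on I is 1/2, and the value is 0·(1/2) + (-5)·(1/2) = -5/2.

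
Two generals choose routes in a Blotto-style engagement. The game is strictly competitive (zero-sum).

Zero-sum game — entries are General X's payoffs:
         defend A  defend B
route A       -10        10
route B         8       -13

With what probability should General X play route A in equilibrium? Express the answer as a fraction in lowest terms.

21/41

Row minima are -10 and -13, so General X's maximin is -10; column maxima are 8 and 10, so General Y's minimax is 8. These differ, so the equilibrium is in mixed strategies.
Let General X play route A with probability p. General Y is indifferent when −10p + 8(1−p) = 10p − 13(1−p), giving p = 21/41.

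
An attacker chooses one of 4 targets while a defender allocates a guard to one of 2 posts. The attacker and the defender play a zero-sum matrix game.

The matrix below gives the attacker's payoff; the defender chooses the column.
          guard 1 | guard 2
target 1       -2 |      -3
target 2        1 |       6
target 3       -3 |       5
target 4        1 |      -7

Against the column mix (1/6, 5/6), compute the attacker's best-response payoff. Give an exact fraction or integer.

31/6

target 1: (-2)·(1/6) + (-3)·(5/6) = -17/6.
target 2: (1)·(1/6) + (6)·(5/6) = 31/6.
target 3: (-3)·(1/6) + (5)·(5/6) = 11/3.
target 4: (1)·(1/6) + (-7)·(5/6) = -17/3.
The best pure response is target 2 with expected payoff 31/6.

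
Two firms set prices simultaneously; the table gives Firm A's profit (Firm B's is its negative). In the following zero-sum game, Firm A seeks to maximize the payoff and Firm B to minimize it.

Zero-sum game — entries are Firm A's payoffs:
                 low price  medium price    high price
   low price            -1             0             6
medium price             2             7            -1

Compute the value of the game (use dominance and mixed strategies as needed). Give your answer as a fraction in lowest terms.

Column medium price is strictly dominated by low price for Firm B (it gives Firm A more in every row).
The remaining 2×2 game on (low price, medium price) × (low price, high price) has no saddle point. Let Firm A play low price with probability p; indifference gives −p + 2(1−p) = 6p − (1−p), so p = 3/10.
Similarly Firm B's optimal q on low price is 7/10, and the value is -1·(7/10) + (6)·(3/10) = 11/10.

11/10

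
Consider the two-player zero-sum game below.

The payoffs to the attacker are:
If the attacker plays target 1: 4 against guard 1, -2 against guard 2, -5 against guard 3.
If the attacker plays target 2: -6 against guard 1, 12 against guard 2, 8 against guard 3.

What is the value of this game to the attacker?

2/23

Column guard 2 is strictly dominated by guard 3 for the defender (it gives the attacker more in every row).
The remaining 2×2 game on (target 1, target 2) × (guard 1, guard 3) has no saddle point. Let the attacker play target 1 with probability p; indifference gives 4p − 6(1−p) = −5p + 8(1−p), so p = 14/23.
Similarly the defender's optimal q on guard 1 is 13/23, and the value is 4·(13/23) + (-5)·(10/23) = 2/23.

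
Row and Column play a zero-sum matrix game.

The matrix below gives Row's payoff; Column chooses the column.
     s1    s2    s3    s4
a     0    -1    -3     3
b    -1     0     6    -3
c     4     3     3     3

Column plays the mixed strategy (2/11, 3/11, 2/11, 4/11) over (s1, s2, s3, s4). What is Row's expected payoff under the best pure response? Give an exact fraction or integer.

a: (0)·(2/11) + (-1)·(3/11) + (-3)·(2/11) + (3)·(4/11) = 3/11.
b: (-1)·(2/11) + (0)·(3/11) + (6)·(2/11) + (-3)·(4/11) = -2/11.
c: (4)·(2/11) + (3)·(3/11) + (3)·(2/11) + (3)·(4/11) = 35/11.
The best pure response is c with expected payoff 35/11.

35/11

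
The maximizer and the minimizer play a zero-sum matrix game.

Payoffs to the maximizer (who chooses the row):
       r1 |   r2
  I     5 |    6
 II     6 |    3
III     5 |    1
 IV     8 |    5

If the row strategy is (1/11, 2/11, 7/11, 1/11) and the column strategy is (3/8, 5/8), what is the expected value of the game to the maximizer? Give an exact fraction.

Against (3/8, 5/8), each row's expected payoff is I: 45/8; II: 33/8; III: 5/2; IV: 49/8.
Taking the (1/11, 2/11, 7/11, 1/11)-weighted average: (1/11)·(45/8) + (2/11)·(33/8) + (7/11)·(5/2) + (1/11)·(49/8) = 75/22.

75/22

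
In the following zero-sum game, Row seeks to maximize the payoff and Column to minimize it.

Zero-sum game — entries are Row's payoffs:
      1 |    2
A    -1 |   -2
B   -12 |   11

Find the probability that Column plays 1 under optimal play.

Row minima are -2 and -12, so Row's maximin is -2; column maxima are -1 and 11, so Column's minimax is -1. These differ, so the equilibrium is in mixed strategies.
Let Column play 1 with probability q. Row is indifferent when −q − 2(1−q) = −12q + 11(1−q), giving q = 13/24.

13/24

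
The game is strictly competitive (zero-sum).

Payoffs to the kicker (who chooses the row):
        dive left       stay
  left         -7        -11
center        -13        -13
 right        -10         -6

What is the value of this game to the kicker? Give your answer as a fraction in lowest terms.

Row center is strictly dominated by row left, so the kicker never plays it.
The remaining 2×2 game on (left, right) × (dive left, stay) has no saddle point. Let the kicker play left with probability p; indifference gives −7p − 10(1−p) = −11p − 6(1−p), so p = 1/2.
Similarly the goalkeeper's optimal q on dive left is 5/8, and the value is -7·(5/8) + (-11)·(3/8) = -17/2.

-17/2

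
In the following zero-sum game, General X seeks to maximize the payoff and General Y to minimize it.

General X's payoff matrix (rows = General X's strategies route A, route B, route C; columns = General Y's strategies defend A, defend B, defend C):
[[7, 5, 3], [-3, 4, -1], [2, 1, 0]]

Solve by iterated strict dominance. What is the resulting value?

Row route C is strictly dominated by row route A (7>2, 5>1, 3>0); eliminate route C.
Row route B is strictly dominated by row route A (7>-3, 5>4, 3>-1); eliminate route B.
Column defend A is strictly dominated by defend B for General Y (5<7); eliminate defend A.
Column defend B is strictly dominated by defend C for General Y (3<5); eliminate defend B.
Only (route A, defend C) remains, with payoff 3.

3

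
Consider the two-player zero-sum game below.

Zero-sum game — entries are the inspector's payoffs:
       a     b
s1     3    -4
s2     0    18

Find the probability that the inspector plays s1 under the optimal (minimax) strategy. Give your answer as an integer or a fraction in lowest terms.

18/25

Row minima are -4 and 0, so the inspector's maximin is 0; column maxima are 3 and 18, so the inspectee's minimax is 3. These differ, so the equilibrium is in mixed strategies.
Let the inspector play s1 with probability p. The inspectee is indifferent when 3p = −4p + 18(1−p), giving p = 18/25.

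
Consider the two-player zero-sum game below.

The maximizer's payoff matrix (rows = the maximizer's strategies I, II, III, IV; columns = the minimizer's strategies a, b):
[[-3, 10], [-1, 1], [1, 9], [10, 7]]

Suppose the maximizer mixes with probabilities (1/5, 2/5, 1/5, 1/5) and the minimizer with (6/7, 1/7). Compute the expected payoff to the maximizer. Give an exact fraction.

64/35

Against (6/7, 1/7), each row's expected payoff is I: -8/7; II: -5/7; III: 15/7; IV: 67/7.
Taking the (1/5, 2/5, 1/5, 1/5)-weighted average: (1/5)·(-8/7) + (2/5)·(-5/7) + (1/5)·(15/7) + (1/5)·(67/7) = 64/35.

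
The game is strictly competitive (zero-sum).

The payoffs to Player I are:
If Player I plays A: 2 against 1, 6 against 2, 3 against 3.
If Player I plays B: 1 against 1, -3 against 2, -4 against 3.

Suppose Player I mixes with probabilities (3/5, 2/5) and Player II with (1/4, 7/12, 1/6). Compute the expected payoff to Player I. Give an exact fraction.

11/6

Against (1/4, 7/12, 1/6), each row's expected payoff is A: 9/2; B: -13/6.
Taking the (3/5, 2/5)-weighted average: (3/5)·(9/2) + (2/5)·(-13/6) = 11/6.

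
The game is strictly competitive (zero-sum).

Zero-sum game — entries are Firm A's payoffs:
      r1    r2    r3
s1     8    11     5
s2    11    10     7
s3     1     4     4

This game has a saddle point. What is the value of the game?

Row minima: 5, 7, 1 → Firm A's maximin is 7.
Column maxima: 11, 11, 7 → Firm B's minimax is 7.
They coincide at (s2, r3), so the value is 7.

7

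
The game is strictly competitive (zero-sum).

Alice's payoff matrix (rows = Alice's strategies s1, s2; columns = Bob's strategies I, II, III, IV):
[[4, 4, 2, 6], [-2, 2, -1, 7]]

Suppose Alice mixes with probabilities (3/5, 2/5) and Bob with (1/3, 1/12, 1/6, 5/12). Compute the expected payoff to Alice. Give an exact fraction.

18/5

Against (1/3, 1/12, 1/6, 5/12), each row's expected payoff is s1: 9/2; s2: 9/4.
Taking the (3/5, 2/5)-weighted average: (3/5)·(9/2) + (2/5)·(9/4) = 18/5.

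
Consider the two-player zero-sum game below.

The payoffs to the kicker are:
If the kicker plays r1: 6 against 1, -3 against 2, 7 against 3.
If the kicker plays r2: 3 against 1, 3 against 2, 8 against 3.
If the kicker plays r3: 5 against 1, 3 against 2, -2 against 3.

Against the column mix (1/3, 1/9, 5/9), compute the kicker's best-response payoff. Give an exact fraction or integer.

r1: (6)·(1/3) + (-3)·(1/9) + (7)·(5/9) = 50/9.
r2: (3)·(1/3) + (3)·(1/9) + (8)·(5/9) = 52/9.
r3: (5)·(1/3) + (3)·(1/9) + (-2)·(5/9) = 8/9.
The best pure response is r2 with expected payoff 52/9.

52/9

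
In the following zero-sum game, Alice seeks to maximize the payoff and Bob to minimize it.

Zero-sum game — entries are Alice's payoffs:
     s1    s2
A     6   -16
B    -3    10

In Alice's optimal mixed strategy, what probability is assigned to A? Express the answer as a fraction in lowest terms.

Row minima are -16 and -3, so Alice's maximin is -3; column maxima are 6 and 10, so Bob's minimax is 6. These differ, so the equilibrium is in mixed strategies.
Let Alice play A with probability p. Bob is indifferent when 6p − 3(1−p) = −16p + 10(1−p), giving p = 13/35.

13/35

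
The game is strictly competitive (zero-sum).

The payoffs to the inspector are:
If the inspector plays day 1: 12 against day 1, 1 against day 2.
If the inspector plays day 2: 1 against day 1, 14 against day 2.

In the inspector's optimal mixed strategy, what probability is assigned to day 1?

13/24

Row minima are 1 and 1, so the inspector's maximin is 1; column maxima are 12 and 14, so the inspectee's minimax is 12. These differ, so the equilibrium is in mixed strategies.
Let the inspector play day 1 with probability p. The inspectee is indifferent when 12p + (1−p) = p + 14(1−p), giving p = 13/24.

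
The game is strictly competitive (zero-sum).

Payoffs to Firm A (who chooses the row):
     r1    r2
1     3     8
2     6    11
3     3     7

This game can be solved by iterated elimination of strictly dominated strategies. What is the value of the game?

6

Row 3 is strictly dominated by row 2 (6>3, 11>7); eliminate 3.
Column r2 is strictly dominated by r1 for Firm B (3<8, 6<11); eliminate r2.
Row 1 is strictly dominated by row 2 (6>3); eliminate 1.
Only (2, r1) remains, with payoff 6.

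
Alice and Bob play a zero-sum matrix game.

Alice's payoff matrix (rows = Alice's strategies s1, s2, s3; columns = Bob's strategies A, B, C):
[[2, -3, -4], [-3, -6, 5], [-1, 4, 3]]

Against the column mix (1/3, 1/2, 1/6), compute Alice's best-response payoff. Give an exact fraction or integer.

s1: (2)·(1/3) + (-3)·(1/2) + (-4)·(1/6) = -3/2.
s2: (-3)·(1/3) + (-6)·(1/2) + (5)·(1/6) = -19/6.
s3: (-1)·(1/3) + (4)·(1/2) + (3)·(1/6) = 13/6.
The best pure response is s3 with expected payoff 13/6.

13/6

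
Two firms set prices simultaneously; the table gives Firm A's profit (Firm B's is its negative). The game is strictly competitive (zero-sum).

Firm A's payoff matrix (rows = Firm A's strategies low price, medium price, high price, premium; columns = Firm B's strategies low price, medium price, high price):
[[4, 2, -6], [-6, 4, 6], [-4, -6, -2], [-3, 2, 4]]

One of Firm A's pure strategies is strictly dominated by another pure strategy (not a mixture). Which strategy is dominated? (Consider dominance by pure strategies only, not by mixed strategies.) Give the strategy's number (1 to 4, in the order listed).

Compare high price with premium: -3 > -4, 2 > -6, 4 > -2.
So premium strictly dominates high price for Firm A; high price is strictly dominated.

3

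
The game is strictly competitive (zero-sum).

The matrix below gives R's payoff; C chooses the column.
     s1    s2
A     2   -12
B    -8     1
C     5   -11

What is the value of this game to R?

-83/25

Row A is strictly dominated by row C, so R never plays it.
The remaining 2×2 game on (B, C) × (s1, s2) has no saddle point. Let R play B with probability p; indifference gives −8p + 5(1−p) = p − 11(1−p), so p = 16/25.
Similarly C's optimal q on s1 is 12/25, and the value is -8·(12/25) + (1)·(13/25) = -83/25.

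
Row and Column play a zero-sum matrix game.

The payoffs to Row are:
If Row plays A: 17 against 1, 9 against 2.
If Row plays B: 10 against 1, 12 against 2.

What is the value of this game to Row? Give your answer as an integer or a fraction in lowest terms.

Row minima are 9 and 10, so Row's maximin is 10; column maxima are 17 and 12, so Column's minimax is 12. These differ, so the equilibrium is in mixed strategies.
Let Row play A with probability p. Column is indifferent when 17p + 10(1−p) = 9p + 12(1−p), giving p = 1/5.
Let Column play 1 with probability q. Row is indifferent when 17q + 9(1−q) = 10q + 12(1−q), giving q = 3/10.
The value is 17·(3/10) + (9)·(7/10) = 57/5.

57/5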